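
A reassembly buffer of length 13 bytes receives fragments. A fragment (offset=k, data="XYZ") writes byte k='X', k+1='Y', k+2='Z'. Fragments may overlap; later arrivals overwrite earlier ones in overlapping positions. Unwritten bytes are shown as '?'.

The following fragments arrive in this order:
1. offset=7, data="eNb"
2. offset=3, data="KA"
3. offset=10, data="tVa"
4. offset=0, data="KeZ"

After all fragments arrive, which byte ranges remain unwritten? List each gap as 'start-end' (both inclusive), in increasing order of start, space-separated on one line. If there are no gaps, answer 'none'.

Answer: 5-6

Derivation:
Fragment 1: offset=7 len=3
Fragment 2: offset=3 len=2
Fragment 3: offset=10 len=3
Fragment 4: offset=0 len=3
Gaps: 5-6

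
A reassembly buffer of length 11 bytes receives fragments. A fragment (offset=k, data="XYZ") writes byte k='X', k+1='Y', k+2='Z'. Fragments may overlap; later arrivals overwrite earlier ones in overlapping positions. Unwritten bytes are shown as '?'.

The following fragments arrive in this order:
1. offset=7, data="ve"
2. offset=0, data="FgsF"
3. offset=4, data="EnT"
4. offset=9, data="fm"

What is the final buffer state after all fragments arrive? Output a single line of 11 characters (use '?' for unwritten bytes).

Fragment 1: offset=7 data="ve" -> buffer=???????ve??
Fragment 2: offset=0 data="FgsF" -> buffer=FgsF???ve??
Fragment 3: offset=4 data="EnT" -> buffer=FgsFEnTve??
Fragment 4: offset=9 data="fm" -> buffer=FgsFEnTvefm

Answer: FgsFEnTvefm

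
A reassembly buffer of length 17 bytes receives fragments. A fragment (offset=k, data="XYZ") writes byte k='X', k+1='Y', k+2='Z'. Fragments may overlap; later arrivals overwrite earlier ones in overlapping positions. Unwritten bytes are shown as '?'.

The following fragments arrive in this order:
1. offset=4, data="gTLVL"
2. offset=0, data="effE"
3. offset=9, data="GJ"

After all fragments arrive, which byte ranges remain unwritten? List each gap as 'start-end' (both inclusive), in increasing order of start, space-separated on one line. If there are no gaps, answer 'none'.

Fragment 1: offset=4 len=5
Fragment 2: offset=0 len=4
Fragment 3: offset=9 len=2
Gaps: 11-16

Answer: 11-16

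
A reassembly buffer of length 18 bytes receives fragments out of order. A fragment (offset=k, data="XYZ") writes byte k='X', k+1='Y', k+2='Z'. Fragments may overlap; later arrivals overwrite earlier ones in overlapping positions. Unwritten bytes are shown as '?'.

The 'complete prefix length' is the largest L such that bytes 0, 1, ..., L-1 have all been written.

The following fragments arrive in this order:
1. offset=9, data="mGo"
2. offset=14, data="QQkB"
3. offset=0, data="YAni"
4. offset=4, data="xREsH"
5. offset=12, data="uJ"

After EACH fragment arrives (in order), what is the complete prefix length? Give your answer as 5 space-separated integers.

Fragment 1: offset=9 data="mGo" -> buffer=?????????mGo?????? -> prefix_len=0
Fragment 2: offset=14 data="QQkB" -> buffer=?????????mGo??QQkB -> prefix_len=0
Fragment 3: offset=0 data="YAni" -> buffer=YAni?????mGo??QQkB -> prefix_len=4
Fragment 4: offset=4 data="xREsH" -> buffer=YAnixREsHmGo??QQkB -> prefix_len=12
Fragment 5: offset=12 data="uJ" -> buffer=YAnixREsHmGouJQQkB -> prefix_len=18

Answer: 0 0 4 12 18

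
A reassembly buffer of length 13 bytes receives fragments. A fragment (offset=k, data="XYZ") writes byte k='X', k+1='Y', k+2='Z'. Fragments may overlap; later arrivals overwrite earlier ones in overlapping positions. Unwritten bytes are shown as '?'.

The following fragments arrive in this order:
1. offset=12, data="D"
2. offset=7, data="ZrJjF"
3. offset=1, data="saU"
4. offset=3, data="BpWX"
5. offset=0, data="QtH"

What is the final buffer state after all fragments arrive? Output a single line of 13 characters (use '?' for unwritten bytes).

Fragment 1: offset=12 data="D" -> buffer=????????????D
Fragment 2: offset=7 data="ZrJjF" -> buffer=???????ZrJjFD
Fragment 3: offset=1 data="saU" -> buffer=?saU???ZrJjFD
Fragment 4: offset=3 data="BpWX" -> buffer=?saBpWXZrJjFD
Fragment 5: offset=0 data="QtH" -> buffer=QtHBpWXZrJjFD

Answer: QtHBpWXZrJjFD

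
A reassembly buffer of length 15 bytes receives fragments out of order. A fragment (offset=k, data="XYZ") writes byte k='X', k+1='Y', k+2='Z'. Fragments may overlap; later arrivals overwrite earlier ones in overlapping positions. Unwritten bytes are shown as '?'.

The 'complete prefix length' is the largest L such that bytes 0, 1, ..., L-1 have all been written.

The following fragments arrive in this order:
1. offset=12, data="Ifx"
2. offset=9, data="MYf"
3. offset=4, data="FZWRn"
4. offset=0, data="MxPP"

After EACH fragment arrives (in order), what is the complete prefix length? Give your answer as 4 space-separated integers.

Fragment 1: offset=12 data="Ifx" -> buffer=????????????Ifx -> prefix_len=0
Fragment 2: offset=9 data="MYf" -> buffer=?????????MYfIfx -> prefix_len=0
Fragment 3: offset=4 data="FZWRn" -> buffer=????FZWRnMYfIfx -> prefix_len=0
Fragment 4: offset=0 data="MxPP" -> buffer=MxPPFZWRnMYfIfx -> prefix_len=15

Answer: 0 0 0 15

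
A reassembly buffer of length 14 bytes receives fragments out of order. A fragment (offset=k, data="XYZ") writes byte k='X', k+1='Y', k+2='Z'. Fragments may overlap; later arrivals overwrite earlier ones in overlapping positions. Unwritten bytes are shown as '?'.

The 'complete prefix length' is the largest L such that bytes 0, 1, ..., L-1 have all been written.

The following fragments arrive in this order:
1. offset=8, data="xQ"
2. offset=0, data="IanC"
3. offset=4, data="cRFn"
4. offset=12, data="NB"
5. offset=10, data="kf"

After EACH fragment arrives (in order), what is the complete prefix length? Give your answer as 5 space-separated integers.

Fragment 1: offset=8 data="xQ" -> buffer=????????xQ???? -> prefix_len=0
Fragment 2: offset=0 data="IanC" -> buffer=IanC????xQ???? -> prefix_len=4
Fragment 3: offset=4 data="cRFn" -> buffer=IanCcRFnxQ???? -> prefix_len=10
Fragment 4: offset=12 data="NB" -> buffer=IanCcRFnxQ??NB -> prefix_len=10
Fragment 5: offset=10 data="kf" -> buffer=IanCcRFnxQkfNB -> prefix_len=14

Answer: 0 4 10 10 14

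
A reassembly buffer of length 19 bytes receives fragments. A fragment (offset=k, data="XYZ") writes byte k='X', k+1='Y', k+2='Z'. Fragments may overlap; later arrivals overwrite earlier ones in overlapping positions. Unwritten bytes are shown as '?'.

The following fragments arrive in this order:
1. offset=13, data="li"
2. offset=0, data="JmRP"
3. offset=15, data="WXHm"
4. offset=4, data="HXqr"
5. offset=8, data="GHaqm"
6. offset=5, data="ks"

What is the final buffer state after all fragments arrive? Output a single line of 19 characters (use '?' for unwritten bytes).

Fragment 1: offset=13 data="li" -> buffer=?????????????li????
Fragment 2: offset=0 data="JmRP" -> buffer=JmRP?????????li????
Fragment 3: offset=15 data="WXHm" -> buffer=JmRP?????????liWXHm
Fragment 4: offset=4 data="HXqr" -> buffer=JmRPHXqr?????liWXHm
Fragment 5: offset=8 data="GHaqm" -> buffer=JmRPHXqrGHaqmliWXHm
Fragment 6: offset=5 data="ks" -> buffer=JmRPHksrGHaqmliWXHm

Answer: JmRPHksrGHaqmliWXHm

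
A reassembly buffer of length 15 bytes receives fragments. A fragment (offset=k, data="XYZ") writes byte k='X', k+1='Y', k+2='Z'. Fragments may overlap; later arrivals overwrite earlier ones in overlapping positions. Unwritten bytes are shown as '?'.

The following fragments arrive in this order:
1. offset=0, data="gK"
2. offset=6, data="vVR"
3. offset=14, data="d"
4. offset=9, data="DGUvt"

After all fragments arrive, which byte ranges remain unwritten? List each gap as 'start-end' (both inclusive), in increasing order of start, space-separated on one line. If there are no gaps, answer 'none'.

Fragment 1: offset=0 len=2
Fragment 2: offset=6 len=3
Fragment 3: offset=14 len=1
Fragment 4: offset=9 len=5
Gaps: 2-5

Answer: 2-5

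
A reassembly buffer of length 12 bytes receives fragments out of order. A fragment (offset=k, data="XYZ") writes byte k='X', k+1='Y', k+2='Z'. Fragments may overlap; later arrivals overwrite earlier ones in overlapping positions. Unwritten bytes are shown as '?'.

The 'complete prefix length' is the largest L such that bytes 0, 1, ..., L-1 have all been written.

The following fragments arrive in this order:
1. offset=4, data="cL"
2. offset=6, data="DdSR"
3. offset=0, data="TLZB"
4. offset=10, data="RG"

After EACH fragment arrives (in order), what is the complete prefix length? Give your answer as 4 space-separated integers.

Answer: 0 0 10 12

Derivation:
Fragment 1: offset=4 data="cL" -> buffer=????cL?????? -> prefix_len=0
Fragment 2: offset=6 data="DdSR" -> buffer=????cLDdSR?? -> prefix_len=0
Fragment 3: offset=0 data="TLZB" -> buffer=TLZBcLDdSR?? -> prefix_len=10
Fragment 4: offset=10 data="RG" -> buffer=TLZBcLDdSRRG -> prefix_len=12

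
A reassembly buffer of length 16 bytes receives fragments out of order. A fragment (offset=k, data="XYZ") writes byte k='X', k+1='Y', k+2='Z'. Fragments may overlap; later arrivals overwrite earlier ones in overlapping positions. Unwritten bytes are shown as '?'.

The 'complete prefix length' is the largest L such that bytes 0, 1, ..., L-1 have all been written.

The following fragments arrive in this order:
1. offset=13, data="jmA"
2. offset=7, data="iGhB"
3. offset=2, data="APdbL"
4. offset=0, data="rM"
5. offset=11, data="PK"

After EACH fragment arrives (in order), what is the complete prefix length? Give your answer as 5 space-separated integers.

Fragment 1: offset=13 data="jmA" -> buffer=?????????????jmA -> prefix_len=0
Fragment 2: offset=7 data="iGhB" -> buffer=???????iGhB??jmA -> prefix_len=0
Fragment 3: offset=2 data="APdbL" -> buffer=??APdbLiGhB??jmA -> prefix_len=0
Fragment 4: offset=0 data="rM" -> buffer=rMAPdbLiGhB??jmA -> prefix_len=11
Fragment 5: offset=11 data="PK" -> buffer=rMAPdbLiGhBPKjmA -> prefix_len=16

Answer: 0 0 0 11 16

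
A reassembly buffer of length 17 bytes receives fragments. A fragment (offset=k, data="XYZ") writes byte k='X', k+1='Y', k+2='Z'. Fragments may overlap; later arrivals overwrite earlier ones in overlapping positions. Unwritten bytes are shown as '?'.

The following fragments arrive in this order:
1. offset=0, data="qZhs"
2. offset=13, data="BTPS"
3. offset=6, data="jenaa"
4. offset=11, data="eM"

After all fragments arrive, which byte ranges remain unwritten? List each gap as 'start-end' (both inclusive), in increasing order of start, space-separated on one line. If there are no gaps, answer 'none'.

Answer: 4-5

Derivation:
Fragment 1: offset=0 len=4
Fragment 2: offset=13 len=4
Fragment 3: offset=6 len=5
Fragment 4: offset=11 len=2
Gaps: 4-5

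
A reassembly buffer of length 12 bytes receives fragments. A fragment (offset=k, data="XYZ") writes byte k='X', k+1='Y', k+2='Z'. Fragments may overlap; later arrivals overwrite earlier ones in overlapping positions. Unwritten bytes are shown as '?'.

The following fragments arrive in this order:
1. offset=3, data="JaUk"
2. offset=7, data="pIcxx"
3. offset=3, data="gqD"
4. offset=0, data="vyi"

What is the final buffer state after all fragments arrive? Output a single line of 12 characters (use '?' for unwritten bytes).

Answer: vyigqDkpIcxx

Derivation:
Fragment 1: offset=3 data="JaUk" -> buffer=???JaUk?????
Fragment 2: offset=7 data="pIcxx" -> buffer=???JaUkpIcxx
Fragment 3: offset=3 data="gqD" -> buffer=???gqDkpIcxx
Fragment 4: offset=0 data="vyi" -> buffer=vyigqDkpIcxx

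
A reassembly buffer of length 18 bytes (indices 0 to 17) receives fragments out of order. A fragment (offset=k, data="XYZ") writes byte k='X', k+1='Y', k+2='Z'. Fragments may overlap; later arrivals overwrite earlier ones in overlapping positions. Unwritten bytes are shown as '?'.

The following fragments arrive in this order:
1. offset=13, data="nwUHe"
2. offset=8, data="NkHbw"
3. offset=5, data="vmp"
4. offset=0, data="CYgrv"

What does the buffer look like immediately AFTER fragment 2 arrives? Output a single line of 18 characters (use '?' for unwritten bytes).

Fragment 1: offset=13 data="nwUHe" -> buffer=?????????????nwUHe
Fragment 2: offset=8 data="NkHbw" -> buffer=????????NkHbwnwUHe

Answer: ????????NkHbwnwUHe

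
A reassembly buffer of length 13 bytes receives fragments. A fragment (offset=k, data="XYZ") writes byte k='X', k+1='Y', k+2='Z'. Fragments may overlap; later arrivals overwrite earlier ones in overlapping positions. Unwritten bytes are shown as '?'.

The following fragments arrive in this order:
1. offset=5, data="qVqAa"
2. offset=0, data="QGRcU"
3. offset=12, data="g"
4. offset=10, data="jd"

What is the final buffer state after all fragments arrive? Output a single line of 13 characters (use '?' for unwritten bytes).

Answer: QGRcUqVqAajdg

Derivation:
Fragment 1: offset=5 data="qVqAa" -> buffer=?????qVqAa???
Fragment 2: offset=0 data="QGRcU" -> buffer=QGRcUqVqAa???
Fragment 3: offset=12 data="g" -> buffer=QGRcUqVqAa??g
Fragment 4: offset=10 data="jd" -> buffer=QGRcUqVqAajdg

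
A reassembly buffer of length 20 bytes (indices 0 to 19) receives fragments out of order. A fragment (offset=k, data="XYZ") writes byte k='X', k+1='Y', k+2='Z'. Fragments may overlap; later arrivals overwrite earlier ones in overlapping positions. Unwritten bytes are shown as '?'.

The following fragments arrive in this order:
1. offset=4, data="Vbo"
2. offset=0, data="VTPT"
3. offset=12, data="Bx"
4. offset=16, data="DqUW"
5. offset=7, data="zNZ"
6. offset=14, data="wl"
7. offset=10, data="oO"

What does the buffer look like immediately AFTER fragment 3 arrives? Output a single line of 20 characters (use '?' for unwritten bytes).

Answer: VTPTVbo?????Bx??????

Derivation:
Fragment 1: offset=4 data="Vbo" -> buffer=????Vbo?????????????
Fragment 2: offset=0 data="VTPT" -> buffer=VTPTVbo?????????????
Fragment 3: offset=12 data="Bx" -> buffer=VTPTVbo?????Bx??????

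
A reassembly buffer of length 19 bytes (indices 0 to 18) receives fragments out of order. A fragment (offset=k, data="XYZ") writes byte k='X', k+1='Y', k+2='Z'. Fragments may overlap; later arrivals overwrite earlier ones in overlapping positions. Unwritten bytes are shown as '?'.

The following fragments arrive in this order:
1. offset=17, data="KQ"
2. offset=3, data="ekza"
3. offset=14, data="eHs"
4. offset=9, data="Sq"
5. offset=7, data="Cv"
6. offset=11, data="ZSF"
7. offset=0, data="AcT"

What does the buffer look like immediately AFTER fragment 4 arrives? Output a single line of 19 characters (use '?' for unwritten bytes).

Answer: ???ekza??Sq???eHsKQ

Derivation:
Fragment 1: offset=17 data="KQ" -> buffer=?????????????????KQ
Fragment 2: offset=3 data="ekza" -> buffer=???ekza??????????KQ
Fragment 3: offset=14 data="eHs" -> buffer=???ekza???????eHsKQ
Fragment 4: offset=9 data="Sq" -> buffer=???ekza??Sq???eHsKQ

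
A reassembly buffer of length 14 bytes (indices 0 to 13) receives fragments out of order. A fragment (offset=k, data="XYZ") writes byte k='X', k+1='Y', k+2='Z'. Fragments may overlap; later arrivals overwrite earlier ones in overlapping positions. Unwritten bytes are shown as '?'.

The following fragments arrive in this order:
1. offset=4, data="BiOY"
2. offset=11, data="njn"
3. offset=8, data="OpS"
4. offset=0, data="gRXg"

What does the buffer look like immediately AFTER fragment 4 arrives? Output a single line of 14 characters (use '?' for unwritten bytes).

Answer: gRXgBiOYOpSnjn

Derivation:
Fragment 1: offset=4 data="BiOY" -> buffer=????BiOY??????
Fragment 2: offset=11 data="njn" -> buffer=????BiOY???njn
Fragment 3: offset=8 data="OpS" -> buffer=????BiOYOpSnjn
Fragment 4: offset=0 data="gRXg" -> buffer=gRXgBiOYOpSnjn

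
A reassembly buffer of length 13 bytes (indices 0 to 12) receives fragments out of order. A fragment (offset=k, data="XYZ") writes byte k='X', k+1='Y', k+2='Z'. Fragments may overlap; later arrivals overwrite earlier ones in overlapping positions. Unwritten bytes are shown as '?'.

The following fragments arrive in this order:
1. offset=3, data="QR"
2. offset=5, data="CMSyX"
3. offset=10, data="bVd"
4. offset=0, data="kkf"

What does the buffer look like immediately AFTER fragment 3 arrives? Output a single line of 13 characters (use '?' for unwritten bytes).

Answer: ???QRCMSyXbVd

Derivation:
Fragment 1: offset=3 data="QR" -> buffer=???QR????????
Fragment 2: offset=5 data="CMSyX" -> buffer=???QRCMSyX???
Fragment 3: offset=10 data="bVd" -> buffer=???QRCMSyXbVd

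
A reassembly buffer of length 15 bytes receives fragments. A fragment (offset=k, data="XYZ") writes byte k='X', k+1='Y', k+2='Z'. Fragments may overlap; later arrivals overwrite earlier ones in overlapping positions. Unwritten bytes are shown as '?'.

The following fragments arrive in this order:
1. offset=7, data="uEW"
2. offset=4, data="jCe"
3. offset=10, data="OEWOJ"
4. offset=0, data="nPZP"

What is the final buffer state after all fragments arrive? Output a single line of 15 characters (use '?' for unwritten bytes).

Fragment 1: offset=7 data="uEW" -> buffer=???????uEW?????
Fragment 2: offset=4 data="jCe" -> buffer=????jCeuEW?????
Fragment 3: offset=10 data="OEWOJ" -> buffer=????jCeuEWOEWOJ
Fragment 4: offset=0 data="nPZP" -> buffer=nPZPjCeuEWOEWOJ

Answer: nPZPjCeuEWOEWOJ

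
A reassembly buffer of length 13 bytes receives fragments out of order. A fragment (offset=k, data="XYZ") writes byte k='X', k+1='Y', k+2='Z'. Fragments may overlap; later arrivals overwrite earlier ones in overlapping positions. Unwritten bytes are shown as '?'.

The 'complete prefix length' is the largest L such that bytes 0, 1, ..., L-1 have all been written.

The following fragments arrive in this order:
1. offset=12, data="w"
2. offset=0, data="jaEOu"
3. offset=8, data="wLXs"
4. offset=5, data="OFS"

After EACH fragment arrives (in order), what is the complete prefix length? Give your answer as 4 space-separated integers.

Fragment 1: offset=12 data="w" -> buffer=????????????w -> prefix_len=0
Fragment 2: offset=0 data="jaEOu" -> buffer=jaEOu???????w -> prefix_len=5
Fragment 3: offset=8 data="wLXs" -> buffer=jaEOu???wLXsw -> prefix_len=5
Fragment 4: offset=5 data="OFS" -> buffer=jaEOuOFSwLXsw -> prefix_len=13

Answer: 0 5 5 13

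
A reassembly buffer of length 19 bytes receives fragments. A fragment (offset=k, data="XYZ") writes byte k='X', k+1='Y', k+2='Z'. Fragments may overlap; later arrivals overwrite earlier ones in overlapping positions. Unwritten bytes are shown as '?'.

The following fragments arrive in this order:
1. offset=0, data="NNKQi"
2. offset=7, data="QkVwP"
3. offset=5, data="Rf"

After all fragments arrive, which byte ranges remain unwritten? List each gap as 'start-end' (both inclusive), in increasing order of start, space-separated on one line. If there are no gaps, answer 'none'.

Fragment 1: offset=0 len=5
Fragment 2: offset=7 len=5
Fragment 3: offset=5 len=2
Gaps: 12-18

Answer: 12-18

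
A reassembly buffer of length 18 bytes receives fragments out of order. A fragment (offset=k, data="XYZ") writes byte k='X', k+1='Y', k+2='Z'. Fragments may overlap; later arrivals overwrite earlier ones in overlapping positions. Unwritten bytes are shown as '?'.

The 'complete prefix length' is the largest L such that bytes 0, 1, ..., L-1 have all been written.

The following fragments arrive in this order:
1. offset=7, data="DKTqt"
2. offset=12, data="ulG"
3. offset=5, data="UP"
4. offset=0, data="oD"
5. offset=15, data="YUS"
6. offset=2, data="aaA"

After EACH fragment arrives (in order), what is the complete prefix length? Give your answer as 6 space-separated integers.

Answer: 0 0 0 2 2 18

Derivation:
Fragment 1: offset=7 data="DKTqt" -> buffer=???????DKTqt?????? -> prefix_len=0
Fragment 2: offset=12 data="ulG" -> buffer=???????DKTqtulG??? -> prefix_len=0
Fragment 3: offset=5 data="UP" -> buffer=?????UPDKTqtulG??? -> prefix_len=0
Fragment 4: offset=0 data="oD" -> buffer=oD???UPDKTqtulG??? -> prefix_len=2
Fragment 5: offset=15 data="YUS" -> buffer=oD???UPDKTqtulGYUS -> prefix_len=2
Fragment 6: offset=2 data="aaA" -> buffer=oDaaAUPDKTqtulGYUS -> prefix_len=18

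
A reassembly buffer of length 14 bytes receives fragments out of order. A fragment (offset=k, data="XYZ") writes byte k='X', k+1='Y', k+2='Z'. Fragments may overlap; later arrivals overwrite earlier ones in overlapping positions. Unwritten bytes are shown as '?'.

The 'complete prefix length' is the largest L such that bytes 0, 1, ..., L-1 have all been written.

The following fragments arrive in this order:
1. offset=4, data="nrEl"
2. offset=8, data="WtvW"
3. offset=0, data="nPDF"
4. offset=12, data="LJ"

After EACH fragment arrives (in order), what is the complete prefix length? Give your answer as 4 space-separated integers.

Fragment 1: offset=4 data="nrEl" -> buffer=????nrEl?????? -> prefix_len=0
Fragment 2: offset=8 data="WtvW" -> buffer=????nrElWtvW?? -> prefix_len=0
Fragment 3: offset=0 data="nPDF" -> buffer=nPDFnrElWtvW?? -> prefix_len=12
Fragment 4: offset=12 data="LJ" -> buffer=nPDFnrElWtvWLJ -> prefix_len=14

Answer: 0 0 12 14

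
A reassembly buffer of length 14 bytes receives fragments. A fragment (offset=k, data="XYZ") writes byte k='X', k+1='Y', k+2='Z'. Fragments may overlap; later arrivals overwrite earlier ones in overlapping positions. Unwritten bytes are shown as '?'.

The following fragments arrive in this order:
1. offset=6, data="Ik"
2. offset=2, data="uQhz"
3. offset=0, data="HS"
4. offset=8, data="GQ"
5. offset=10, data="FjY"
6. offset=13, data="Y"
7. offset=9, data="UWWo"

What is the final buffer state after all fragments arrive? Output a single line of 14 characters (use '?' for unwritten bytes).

Answer: HSuQhzIkGUWWoY

Derivation:
Fragment 1: offset=6 data="Ik" -> buffer=??????Ik??????
Fragment 2: offset=2 data="uQhz" -> buffer=??uQhzIk??????
Fragment 3: offset=0 data="HS" -> buffer=HSuQhzIk??????
Fragment 4: offset=8 data="GQ" -> buffer=HSuQhzIkGQ????
Fragment 5: offset=10 data="FjY" -> buffer=HSuQhzIkGQFjY?
Fragment 6: offset=13 data="Y" -> buffer=HSuQhzIkGQFjYY
Fragment 7: offset=9 data="UWWo" -> buffer=HSuQhzIkGUWWoY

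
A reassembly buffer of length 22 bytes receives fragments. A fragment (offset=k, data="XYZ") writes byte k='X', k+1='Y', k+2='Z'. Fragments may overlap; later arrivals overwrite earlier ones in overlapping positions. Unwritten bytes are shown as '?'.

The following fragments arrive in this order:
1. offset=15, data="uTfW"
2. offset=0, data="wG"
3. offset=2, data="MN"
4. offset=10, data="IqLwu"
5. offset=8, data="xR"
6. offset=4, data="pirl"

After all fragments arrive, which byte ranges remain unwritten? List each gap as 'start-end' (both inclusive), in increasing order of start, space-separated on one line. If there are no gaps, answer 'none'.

Answer: 19-21

Derivation:
Fragment 1: offset=15 len=4
Fragment 2: offset=0 len=2
Fragment 3: offset=2 len=2
Fragment 4: offset=10 len=5
Fragment 5: offset=8 len=2
Fragment 6: offset=4 len=4
Gaps: 19-21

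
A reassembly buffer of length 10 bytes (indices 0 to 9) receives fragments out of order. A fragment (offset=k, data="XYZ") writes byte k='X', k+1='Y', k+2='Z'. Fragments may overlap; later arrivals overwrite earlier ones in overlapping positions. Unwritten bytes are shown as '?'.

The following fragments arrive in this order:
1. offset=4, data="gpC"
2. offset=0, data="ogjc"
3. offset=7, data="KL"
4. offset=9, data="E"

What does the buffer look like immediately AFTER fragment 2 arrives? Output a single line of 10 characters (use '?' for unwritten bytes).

Fragment 1: offset=4 data="gpC" -> buffer=????gpC???
Fragment 2: offset=0 data="ogjc" -> buffer=ogjcgpC???

Answer: ogjcgpC???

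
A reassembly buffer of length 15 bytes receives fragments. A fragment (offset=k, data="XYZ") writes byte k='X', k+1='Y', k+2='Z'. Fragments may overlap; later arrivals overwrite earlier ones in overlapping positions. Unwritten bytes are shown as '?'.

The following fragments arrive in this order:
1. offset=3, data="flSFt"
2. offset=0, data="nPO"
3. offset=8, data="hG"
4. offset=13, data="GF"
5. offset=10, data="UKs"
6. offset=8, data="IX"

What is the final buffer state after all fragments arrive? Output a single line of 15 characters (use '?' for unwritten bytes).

Fragment 1: offset=3 data="flSFt" -> buffer=???flSFt???????
Fragment 2: offset=0 data="nPO" -> buffer=nPOflSFt???????
Fragment 3: offset=8 data="hG" -> buffer=nPOflSFthG?????
Fragment 4: offset=13 data="GF" -> buffer=nPOflSFthG???GF
Fragment 5: offset=10 data="UKs" -> buffer=nPOflSFthGUKsGF
Fragment 6: offset=8 data="IX" -> buffer=nPOflSFtIXUKsGF

Answer: nPOflSFtIXUKsGF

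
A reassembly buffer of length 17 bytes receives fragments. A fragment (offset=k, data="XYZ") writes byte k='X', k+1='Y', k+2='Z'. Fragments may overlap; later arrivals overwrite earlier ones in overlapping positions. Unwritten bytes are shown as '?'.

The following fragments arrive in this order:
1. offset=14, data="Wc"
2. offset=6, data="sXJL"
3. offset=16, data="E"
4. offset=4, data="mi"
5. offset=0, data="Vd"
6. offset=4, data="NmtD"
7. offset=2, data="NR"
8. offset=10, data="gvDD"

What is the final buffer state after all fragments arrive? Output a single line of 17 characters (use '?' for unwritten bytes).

Answer: VdNRNmtDJLgvDDWcE

Derivation:
Fragment 1: offset=14 data="Wc" -> buffer=??????????????Wc?
Fragment 2: offset=6 data="sXJL" -> buffer=??????sXJL????Wc?
Fragment 3: offset=16 data="E" -> buffer=??????sXJL????WcE
Fragment 4: offset=4 data="mi" -> buffer=????misXJL????WcE
Fragment 5: offset=0 data="Vd" -> buffer=Vd??misXJL????WcE
Fragment 6: offset=4 data="NmtD" -> buffer=Vd??NmtDJL????WcE
Fragment 7: offset=2 data="NR" -> buffer=VdNRNmtDJL????WcE
Fragment 8: offset=10 data="gvDD" -> buffer=VdNRNmtDJLgvDDWcE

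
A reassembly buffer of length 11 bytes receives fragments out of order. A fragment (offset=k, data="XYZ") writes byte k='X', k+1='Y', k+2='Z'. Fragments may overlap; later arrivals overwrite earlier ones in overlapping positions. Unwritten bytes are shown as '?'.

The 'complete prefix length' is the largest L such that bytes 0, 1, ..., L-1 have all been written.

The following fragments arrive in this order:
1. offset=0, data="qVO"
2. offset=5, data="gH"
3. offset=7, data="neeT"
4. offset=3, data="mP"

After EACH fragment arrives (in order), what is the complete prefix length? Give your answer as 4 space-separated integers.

Fragment 1: offset=0 data="qVO" -> buffer=qVO???????? -> prefix_len=3
Fragment 2: offset=5 data="gH" -> buffer=qVO??gH???? -> prefix_len=3
Fragment 3: offset=7 data="neeT" -> buffer=qVO??gHneeT -> prefix_len=3
Fragment 4: offset=3 data="mP" -> buffer=qVOmPgHneeT -> prefix_len=11

Answer: 3 3 3 11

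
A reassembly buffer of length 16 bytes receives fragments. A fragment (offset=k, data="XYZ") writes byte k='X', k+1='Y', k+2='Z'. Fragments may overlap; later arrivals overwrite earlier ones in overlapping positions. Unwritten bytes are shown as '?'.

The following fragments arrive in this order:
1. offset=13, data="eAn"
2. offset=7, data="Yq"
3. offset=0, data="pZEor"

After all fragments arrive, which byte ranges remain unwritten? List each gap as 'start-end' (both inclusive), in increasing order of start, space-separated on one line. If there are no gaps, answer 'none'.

Fragment 1: offset=13 len=3
Fragment 2: offset=7 len=2
Fragment 3: offset=0 len=5
Gaps: 5-6 9-12

Answer: 5-6 9-12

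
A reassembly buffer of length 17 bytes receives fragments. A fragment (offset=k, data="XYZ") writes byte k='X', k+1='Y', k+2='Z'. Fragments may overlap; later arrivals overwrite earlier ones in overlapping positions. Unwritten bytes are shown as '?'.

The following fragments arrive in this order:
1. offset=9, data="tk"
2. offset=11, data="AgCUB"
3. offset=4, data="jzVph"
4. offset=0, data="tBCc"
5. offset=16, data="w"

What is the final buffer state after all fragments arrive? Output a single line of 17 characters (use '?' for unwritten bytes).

Answer: tBCcjzVphtkAgCUBw

Derivation:
Fragment 1: offset=9 data="tk" -> buffer=?????????tk??????
Fragment 2: offset=11 data="AgCUB" -> buffer=?????????tkAgCUB?
Fragment 3: offset=4 data="jzVph" -> buffer=????jzVphtkAgCUB?
Fragment 4: offset=0 data="tBCc" -> buffer=tBCcjzVphtkAgCUB?
Fragment 5: offset=16 data="w" -> buffer=tBCcjzVphtkAgCUBw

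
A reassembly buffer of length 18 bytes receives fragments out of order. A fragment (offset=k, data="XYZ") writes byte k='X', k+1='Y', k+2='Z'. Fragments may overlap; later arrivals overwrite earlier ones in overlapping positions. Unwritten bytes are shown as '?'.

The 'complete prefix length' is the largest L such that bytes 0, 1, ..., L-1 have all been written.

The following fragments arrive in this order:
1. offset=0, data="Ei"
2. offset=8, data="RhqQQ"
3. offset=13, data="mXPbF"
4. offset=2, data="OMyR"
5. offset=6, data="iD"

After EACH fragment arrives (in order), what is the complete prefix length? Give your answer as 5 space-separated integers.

Fragment 1: offset=0 data="Ei" -> buffer=Ei???????????????? -> prefix_len=2
Fragment 2: offset=8 data="RhqQQ" -> buffer=Ei??????RhqQQ????? -> prefix_len=2
Fragment 3: offset=13 data="mXPbF" -> buffer=Ei??????RhqQQmXPbF -> prefix_len=2
Fragment 4: offset=2 data="OMyR" -> buffer=EiOMyR??RhqQQmXPbF -> prefix_len=6
Fragment 5: offset=6 data="iD" -> buffer=EiOMyRiDRhqQQmXPbF -> prefix_len=18

Answer: 2 2 2 6 18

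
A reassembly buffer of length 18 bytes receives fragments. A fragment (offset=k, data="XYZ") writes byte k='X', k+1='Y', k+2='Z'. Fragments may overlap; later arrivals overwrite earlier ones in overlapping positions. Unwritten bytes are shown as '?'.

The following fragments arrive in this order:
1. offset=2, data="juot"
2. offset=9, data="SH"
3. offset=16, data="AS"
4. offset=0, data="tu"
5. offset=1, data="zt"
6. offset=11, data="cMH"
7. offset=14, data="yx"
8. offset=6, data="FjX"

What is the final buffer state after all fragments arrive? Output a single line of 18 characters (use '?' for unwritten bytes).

Fragment 1: offset=2 data="juot" -> buffer=??juot????????????
Fragment 2: offset=9 data="SH" -> buffer=??juot???SH???????
Fragment 3: offset=16 data="AS" -> buffer=??juot???SH?????AS
Fragment 4: offset=0 data="tu" -> buffer=tujuot???SH?????AS
Fragment 5: offset=1 data="zt" -> buffer=tztuot???SH?????AS
Fragment 6: offset=11 data="cMH" -> buffer=tztuot???SHcMH??AS
Fragment 7: offset=14 data="yx" -> buffer=tztuot???SHcMHyxAS
Fragment 8: offset=6 data="FjX" -> buffer=tztuotFjXSHcMHyxAS

Answer: tztuotFjXSHcMHyxAS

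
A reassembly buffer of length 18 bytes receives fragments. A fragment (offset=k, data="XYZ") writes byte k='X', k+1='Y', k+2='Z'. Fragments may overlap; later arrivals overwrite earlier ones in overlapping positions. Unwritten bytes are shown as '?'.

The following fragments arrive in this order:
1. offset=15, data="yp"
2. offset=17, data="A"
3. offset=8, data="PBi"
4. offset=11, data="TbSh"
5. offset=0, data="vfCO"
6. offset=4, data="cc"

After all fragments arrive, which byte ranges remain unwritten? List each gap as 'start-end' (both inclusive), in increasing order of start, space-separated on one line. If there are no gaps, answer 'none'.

Fragment 1: offset=15 len=2
Fragment 2: offset=17 len=1
Fragment 3: offset=8 len=3
Fragment 4: offset=11 len=4
Fragment 5: offset=0 len=4
Fragment 6: offset=4 len=2
Gaps: 6-7

Answer: 6-7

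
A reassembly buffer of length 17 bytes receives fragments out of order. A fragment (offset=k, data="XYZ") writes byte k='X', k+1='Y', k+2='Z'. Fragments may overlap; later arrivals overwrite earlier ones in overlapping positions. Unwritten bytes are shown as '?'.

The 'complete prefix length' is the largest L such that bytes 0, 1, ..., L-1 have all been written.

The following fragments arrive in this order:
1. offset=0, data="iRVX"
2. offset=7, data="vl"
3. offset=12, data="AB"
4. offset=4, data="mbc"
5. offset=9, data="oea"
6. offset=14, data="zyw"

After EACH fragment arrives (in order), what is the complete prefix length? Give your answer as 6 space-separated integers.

Fragment 1: offset=0 data="iRVX" -> buffer=iRVX????????????? -> prefix_len=4
Fragment 2: offset=7 data="vl" -> buffer=iRVX???vl???????? -> prefix_len=4
Fragment 3: offset=12 data="AB" -> buffer=iRVX???vl???AB??? -> prefix_len=4
Fragment 4: offset=4 data="mbc" -> buffer=iRVXmbcvl???AB??? -> prefix_len=9
Fragment 5: offset=9 data="oea" -> buffer=iRVXmbcvloeaAB??? -> prefix_len=14
Fragment 6: offset=14 data="zyw" -> buffer=iRVXmbcvloeaABzyw -> prefix_len=17

Answer: 4 4 4 9 14 17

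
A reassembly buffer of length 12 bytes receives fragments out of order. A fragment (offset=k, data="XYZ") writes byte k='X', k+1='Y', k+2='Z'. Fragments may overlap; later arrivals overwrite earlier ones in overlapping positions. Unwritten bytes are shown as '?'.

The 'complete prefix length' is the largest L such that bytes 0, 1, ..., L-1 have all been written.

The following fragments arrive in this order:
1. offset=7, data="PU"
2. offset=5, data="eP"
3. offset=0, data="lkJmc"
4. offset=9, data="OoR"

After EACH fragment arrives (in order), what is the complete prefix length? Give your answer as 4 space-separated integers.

Answer: 0 0 9 12

Derivation:
Fragment 1: offset=7 data="PU" -> buffer=???????PU??? -> prefix_len=0
Fragment 2: offset=5 data="eP" -> buffer=?????ePPU??? -> prefix_len=0
Fragment 3: offset=0 data="lkJmc" -> buffer=lkJmcePPU??? -> prefix_len=9
Fragment 4: offset=9 data="OoR" -> buffer=lkJmcePPUOoR -> prefix_len=12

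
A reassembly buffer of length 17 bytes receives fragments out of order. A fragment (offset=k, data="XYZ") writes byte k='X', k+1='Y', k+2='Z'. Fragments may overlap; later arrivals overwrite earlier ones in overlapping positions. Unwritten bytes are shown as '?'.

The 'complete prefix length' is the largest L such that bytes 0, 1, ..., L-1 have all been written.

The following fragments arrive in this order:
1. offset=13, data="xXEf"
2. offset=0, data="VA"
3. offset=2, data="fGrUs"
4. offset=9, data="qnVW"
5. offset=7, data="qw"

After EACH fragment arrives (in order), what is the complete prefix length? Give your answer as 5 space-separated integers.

Fragment 1: offset=13 data="xXEf" -> buffer=?????????????xXEf -> prefix_len=0
Fragment 2: offset=0 data="VA" -> buffer=VA???????????xXEf -> prefix_len=2
Fragment 3: offset=2 data="fGrUs" -> buffer=VAfGrUs??????xXEf -> prefix_len=7
Fragment 4: offset=9 data="qnVW" -> buffer=VAfGrUs??qnVWxXEf -> prefix_len=7
Fragment 5: offset=7 data="qw" -> buffer=VAfGrUsqwqnVWxXEf -> prefix_len=17

Answer: 0 2 7 7 17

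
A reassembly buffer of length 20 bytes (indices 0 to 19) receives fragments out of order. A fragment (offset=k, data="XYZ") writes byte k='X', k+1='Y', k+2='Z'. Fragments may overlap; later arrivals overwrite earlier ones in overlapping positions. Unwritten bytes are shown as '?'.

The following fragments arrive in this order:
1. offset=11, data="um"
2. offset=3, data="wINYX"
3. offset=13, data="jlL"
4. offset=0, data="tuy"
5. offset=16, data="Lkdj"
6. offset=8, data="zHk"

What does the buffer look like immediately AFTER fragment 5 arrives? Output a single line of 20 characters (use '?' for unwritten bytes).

Answer: tuywINYX???umjlLLkdj

Derivation:
Fragment 1: offset=11 data="um" -> buffer=???????????um???????
Fragment 2: offset=3 data="wINYX" -> buffer=???wINYX???um???????
Fragment 3: offset=13 data="jlL" -> buffer=???wINYX???umjlL????
Fragment 4: offset=0 data="tuy" -> buffer=tuywINYX???umjlL????
Fragment 5: offset=16 data="Lkdj" -> buffer=tuywINYX???umjlLLkdj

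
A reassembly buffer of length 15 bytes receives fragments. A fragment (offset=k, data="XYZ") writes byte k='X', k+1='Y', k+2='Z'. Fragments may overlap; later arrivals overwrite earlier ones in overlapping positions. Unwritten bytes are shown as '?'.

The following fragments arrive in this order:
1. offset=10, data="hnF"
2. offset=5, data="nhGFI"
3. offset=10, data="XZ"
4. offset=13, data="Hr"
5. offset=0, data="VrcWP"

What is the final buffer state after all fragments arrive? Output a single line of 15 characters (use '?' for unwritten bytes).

Fragment 1: offset=10 data="hnF" -> buffer=??????????hnF??
Fragment 2: offset=5 data="nhGFI" -> buffer=?????nhGFIhnF??
Fragment 3: offset=10 data="XZ" -> buffer=?????nhGFIXZF??
Fragment 4: offset=13 data="Hr" -> buffer=?????nhGFIXZFHr
Fragment 5: offset=0 data="VrcWP" -> buffer=VrcWPnhGFIXZFHr

Answer: VrcWPnhGFIXZFHr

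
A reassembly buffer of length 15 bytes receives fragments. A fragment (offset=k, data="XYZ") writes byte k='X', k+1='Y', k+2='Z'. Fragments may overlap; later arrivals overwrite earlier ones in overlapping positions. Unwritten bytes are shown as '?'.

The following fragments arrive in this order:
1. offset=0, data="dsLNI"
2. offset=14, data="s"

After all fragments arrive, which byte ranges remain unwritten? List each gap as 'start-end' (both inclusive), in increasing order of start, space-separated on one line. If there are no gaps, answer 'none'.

Answer: 5-13

Derivation:
Fragment 1: offset=0 len=5
Fragment 2: offset=14 len=1
Gaps: 5-13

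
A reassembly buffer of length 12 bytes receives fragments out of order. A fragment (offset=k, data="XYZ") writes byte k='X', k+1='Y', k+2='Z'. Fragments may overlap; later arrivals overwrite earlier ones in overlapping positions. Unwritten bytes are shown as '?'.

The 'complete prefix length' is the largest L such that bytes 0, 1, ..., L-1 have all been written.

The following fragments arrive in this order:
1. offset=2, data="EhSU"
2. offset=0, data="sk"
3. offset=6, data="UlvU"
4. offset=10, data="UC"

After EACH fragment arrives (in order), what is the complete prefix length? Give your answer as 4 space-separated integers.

Fragment 1: offset=2 data="EhSU" -> buffer=??EhSU?????? -> prefix_len=0
Fragment 2: offset=0 data="sk" -> buffer=skEhSU?????? -> prefix_len=6
Fragment 3: offset=6 data="UlvU" -> buffer=skEhSUUlvU?? -> prefix_len=10
Fragment 4: offset=10 data="UC" -> buffer=skEhSUUlvUUC -> prefix_len=12

Answer: 0 6 10 12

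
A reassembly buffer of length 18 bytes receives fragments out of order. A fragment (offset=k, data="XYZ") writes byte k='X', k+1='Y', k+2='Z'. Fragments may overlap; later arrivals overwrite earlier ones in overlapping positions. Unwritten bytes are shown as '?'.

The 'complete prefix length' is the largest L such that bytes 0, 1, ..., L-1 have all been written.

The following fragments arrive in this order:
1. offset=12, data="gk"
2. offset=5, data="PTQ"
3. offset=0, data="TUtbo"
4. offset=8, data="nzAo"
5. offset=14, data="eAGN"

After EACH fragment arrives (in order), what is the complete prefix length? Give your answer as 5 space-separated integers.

Fragment 1: offset=12 data="gk" -> buffer=????????????gk???? -> prefix_len=0
Fragment 2: offset=5 data="PTQ" -> buffer=?????PTQ????gk???? -> prefix_len=0
Fragment 3: offset=0 data="TUtbo" -> buffer=TUtboPTQ????gk???? -> prefix_len=8
Fragment 4: offset=8 data="nzAo" -> buffer=TUtboPTQnzAogk???? -> prefix_len=14
Fragment 5: offset=14 data="eAGN" -> buffer=TUtboPTQnzAogkeAGN -> prefix_len=18

Answer: 0 0 8 14 18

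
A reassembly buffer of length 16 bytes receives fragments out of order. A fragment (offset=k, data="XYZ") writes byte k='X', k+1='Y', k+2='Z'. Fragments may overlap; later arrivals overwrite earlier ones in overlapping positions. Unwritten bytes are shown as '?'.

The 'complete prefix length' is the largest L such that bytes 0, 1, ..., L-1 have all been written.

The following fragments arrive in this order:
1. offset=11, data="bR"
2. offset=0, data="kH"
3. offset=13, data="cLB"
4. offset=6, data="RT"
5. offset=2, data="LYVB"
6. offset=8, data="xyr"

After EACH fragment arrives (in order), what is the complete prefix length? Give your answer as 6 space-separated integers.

Fragment 1: offset=11 data="bR" -> buffer=???????????bR??? -> prefix_len=0
Fragment 2: offset=0 data="kH" -> buffer=kH?????????bR??? -> prefix_len=2
Fragment 3: offset=13 data="cLB" -> buffer=kH?????????bRcLB -> prefix_len=2
Fragment 4: offset=6 data="RT" -> buffer=kH????RT???bRcLB -> prefix_len=2
Fragment 5: offset=2 data="LYVB" -> buffer=kHLYVBRT???bRcLB -> prefix_len=8
Fragment 6: offset=8 data="xyr" -> buffer=kHLYVBRTxyrbRcLB -> prefix_len=16

Answer: 0 2 2 2 8 16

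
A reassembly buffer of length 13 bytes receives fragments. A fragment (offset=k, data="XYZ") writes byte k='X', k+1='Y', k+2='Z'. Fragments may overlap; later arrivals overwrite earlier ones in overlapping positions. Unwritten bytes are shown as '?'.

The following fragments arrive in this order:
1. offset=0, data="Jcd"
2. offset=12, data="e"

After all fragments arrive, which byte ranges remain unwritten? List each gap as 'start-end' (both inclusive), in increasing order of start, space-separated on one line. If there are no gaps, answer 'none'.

Answer: 3-11

Derivation:
Fragment 1: offset=0 len=3
Fragment 2: offset=12 len=1
Gaps: 3-11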